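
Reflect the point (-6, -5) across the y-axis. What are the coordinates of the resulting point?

Reflection across y-axis: (-6, -5) → (6, -5)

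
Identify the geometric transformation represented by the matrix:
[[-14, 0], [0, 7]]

This matrix represents: non-uniform scaling by sx = -14, sy = 7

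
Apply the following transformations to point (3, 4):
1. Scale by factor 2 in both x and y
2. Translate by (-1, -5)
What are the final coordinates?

Step 1: Scale (3, 4) by 2 → (6, 8)
Step 2: Translate by (-1, -5) → (5, 3)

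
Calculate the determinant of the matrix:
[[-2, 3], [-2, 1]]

For a 2×2 matrix [[a, b], [c, d]], det = ad - bc
det = (-2)(1) - (3)(-2) = -2 - -6 = 4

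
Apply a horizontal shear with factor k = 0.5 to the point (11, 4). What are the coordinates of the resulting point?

Shear matrix for horizontal shear with factor k = 0.5:
[[1, 0.50], [0, 1]]
Result: (11, 4) → (13, 4)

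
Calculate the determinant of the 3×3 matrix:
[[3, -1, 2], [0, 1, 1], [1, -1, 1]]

Expansion along first row:
det = 3·det([[1,1],[-1,1]]) - -1·det([[0,1],[1,1]]) + 2·det([[0,1],[1,-1]])
    = 3·(1·1 - 1·-1) - -1·(0·1 - 1·1) + 2·(0·-1 - 1·1)
    = 3·2 - -1·-1 + 2·-1
    = 6 + -1 + -2 = 3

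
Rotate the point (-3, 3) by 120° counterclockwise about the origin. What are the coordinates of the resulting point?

Rotation matrix for 120°: [[cos 120°, -sin 120°], [sin 120°, cos 120°]] ≈ [[-0.500000, -0.866025], [0.866025, -0.500000]]
[[-0.500000, -0.866025], [0.866025, -0.500000]] × [-3, 3]ᵀ ≈ [-1.0981, -4.0981]ᵀ
Result: (-1.0981, -4.0981)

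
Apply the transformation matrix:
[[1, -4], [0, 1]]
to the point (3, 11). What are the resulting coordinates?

Matrix multiplication:
[[1, -4], [0, 1]] × [3, 11]ᵀ
= [(1)(3) + (-4)(11), (0)(3) + (1)(11)]ᵀ
= [-41, 11]ᵀ
Result: (-41, 11)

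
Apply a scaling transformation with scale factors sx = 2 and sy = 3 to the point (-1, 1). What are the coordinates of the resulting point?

Scaling matrix:
[[2, 0], [0, 3]]
Result: (-1 × 2, 1 × 3) = (-2, 3)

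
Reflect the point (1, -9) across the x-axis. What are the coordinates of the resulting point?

Reflection across x-axis: (1, -9) → (1, 9)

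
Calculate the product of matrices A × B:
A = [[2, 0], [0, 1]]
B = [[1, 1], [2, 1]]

Matrix multiplication:
C[0][0] = 2×1 + 0×2 = 2
C[0][1] = 2×1 + 0×1 = 2
C[1][0] = 0×1 + 1×2 = 2
C[1][1] = 0×1 + 1×1 = 1
Result: [[2, 2], [2, 1]]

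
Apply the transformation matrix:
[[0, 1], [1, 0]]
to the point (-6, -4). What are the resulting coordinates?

Matrix multiplication:
[[0, 1], [1, 0]] × [-6, -4]ᵀ
= [(0)(-6) + (1)(-4), (1)(-6) + (0)(-4)]ᵀ
= [-4, -6]ᵀ
Result: (-4, -6)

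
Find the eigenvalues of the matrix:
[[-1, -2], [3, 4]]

Characteristic equation: det(A - λI) = 0
λ² - (trace)λ + (det) = 0
trace = -1 + 4 = 3, det = (-1)(4) - (-2)(3) = 2
λ² - (3)λ + (2) = 0
λ = (3 ± √((3)² - 4·(2))) / 2 = (3 ± √1) / 2
Solving: λ = 1, 2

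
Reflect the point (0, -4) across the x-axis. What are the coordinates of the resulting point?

Reflection across x-axis: (0, -4) → (0, 4)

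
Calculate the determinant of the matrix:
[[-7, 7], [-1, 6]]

For a 2×2 matrix [[a, b], [c, d]], det = ad - bc
det = (-7)(6) - (7)(-1) = -42 - -7 = -35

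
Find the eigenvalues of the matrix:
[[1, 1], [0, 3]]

Characteristic equation: det(A - λI) = 0
λ² - (trace)λ + (det) = 0
trace = 1 + 3 = 4, det = (1)(3) - (1)(0) = 3
λ² - (4)λ + (3) = 0
λ = (4 ± √((4)² - 4·(3))) / 2 = (4 ± √4) / 2
Solving: λ = 1, 3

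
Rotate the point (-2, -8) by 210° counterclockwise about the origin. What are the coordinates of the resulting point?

Rotation matrix for 210°: [[cos 210°, -sin 210°], [sin 210°, cos 210°]] ≈ [[-0.866025, 0.500000], [-0.500000, -0.866025]]
[[-0.866025, 0.500000], [-0.500000, -0.866025]] × [-2, -8]ᵀ ≈ [-2.2679, 7.9282]ᵀ
Result: (-2.2679, 7.9282)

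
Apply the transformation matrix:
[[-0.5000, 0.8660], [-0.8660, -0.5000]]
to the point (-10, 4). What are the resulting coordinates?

Matrix multiplication:
[[-0.5000, 0.8660], [-0.8660, -0.5000]] × [-10, 4]ᵀ
= [(-0.5000)(-10) + (0.8660)(4), (-0.8660)(-10) + (-0.5000)(4)]ᵀ
= [8.4640, 6.6600]ᵀ
Result: (8.4640, 6.6600)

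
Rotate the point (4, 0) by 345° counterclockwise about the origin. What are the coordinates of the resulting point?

Rotation matrix for 345°: [[cos 345°, -sin 345°], [sin 345°, cos 345°]] ≈ [[0.965926, 0.258819], [-0.258819, 0.965926]]
[[0.965926, 0.258819], [-0.258819, 0.965926]] × [4, 0]ᵀ ≈ [3.8637, -1.0353]ᵀ
Result: (3.8637, -1.0353)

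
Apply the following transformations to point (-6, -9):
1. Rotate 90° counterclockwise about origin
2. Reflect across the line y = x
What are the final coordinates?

Step 1: Rotate 90° → (9, -6)
Step 2: Reflect across line y = x → (-6, 9)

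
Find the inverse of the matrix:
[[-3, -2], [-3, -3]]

For [[a,b],[c,d]], inverse = (1/det)·[[d,-b],[-c,a]]
det = (-3)(-3) - (-2)(-3) = 9 - 6 = 3
Inverse = (1/3)·[[-3, 2], [3, -3]]
= [[-1, 2/3], [1, -1]]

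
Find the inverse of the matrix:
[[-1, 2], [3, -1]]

For [[a,b],[c,d]], inverse = (1/det)·[[d,-b],[-c,a]]
det = (-1)(-1) - (2)(3) = 1 - 6 = -5
Inverse = (1/-5)·[[-1, -2], [-3, -1]]
= [[1/5, 2/5], [3/5, 1/5]]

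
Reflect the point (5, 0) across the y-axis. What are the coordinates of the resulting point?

Reflection across y-axis: (5, 0) → (-5, 0)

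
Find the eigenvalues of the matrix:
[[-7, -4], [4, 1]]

Characteristic equation: det(A - λI) = 0
λ² - (trace)λ + (det) = 0
trace = -7 + 1 = -6, det = (-7)(1) - (-4)(4) = 9
λ² - (-6)λ + (9) = 0
λ = (-6 ± √((-6)² - 4·(9))) / 2 = (-6 ± √0) / 2
Solving: λ = -3, -3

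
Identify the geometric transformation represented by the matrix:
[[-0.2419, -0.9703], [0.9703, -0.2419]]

This matrix represents: rotation by 104° counterclockwise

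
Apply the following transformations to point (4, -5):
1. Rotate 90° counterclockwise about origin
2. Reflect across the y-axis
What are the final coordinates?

Step 1: Rotate 90° → (5, 4)
Step 2: Reflect across y-axis → (-5, 4)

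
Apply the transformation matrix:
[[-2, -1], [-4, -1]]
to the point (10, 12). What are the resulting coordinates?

Matrix multiplication:
[[-2, -1], [-4, -1]] × [10, 12]ᵀ
= [(-2)(10) + (-1)(12), (-4)(10) + (-1)(12)]ᵀ
= [-32, -52]ᵀ
Result: (-32, -52)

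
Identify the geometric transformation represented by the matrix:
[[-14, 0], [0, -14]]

This matrix represents: uniform scaling by factor -14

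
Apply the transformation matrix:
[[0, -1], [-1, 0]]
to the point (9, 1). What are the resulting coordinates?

Matrix multiplication:
[[0, -1], [-1, 0]] × [9, 1]ᵀ
= [(0)(9) + (-1)(1), (-1)(9) + (0)(1)]ᵀ
= [-1, -9]ᵀ
Result: (-1, -9)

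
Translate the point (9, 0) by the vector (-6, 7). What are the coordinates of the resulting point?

Translation by (-6, 7) (homogeneous matrix [[1, 0, -6], [0, 1, 7], [0, 0, 1]]):
x' = 9 + -6 = 3
y' = 0 + 7 = 7
Result: (3, 7)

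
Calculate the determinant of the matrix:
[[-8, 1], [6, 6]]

For a 2×2 matrix [[a, b], [c, d]], det = ad - bc
det = (-8)(6) - (1)(6) = -48 - 6 = -54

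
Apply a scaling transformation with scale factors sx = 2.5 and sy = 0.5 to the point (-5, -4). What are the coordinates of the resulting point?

Scaling matrix:
[[2.50, 0], [0, 0.50]]
Result: (-5 × 2.5, -4 × 0.5) = (-12.5, -2)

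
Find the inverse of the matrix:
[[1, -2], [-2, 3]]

For [[a,b],[c,d]], inverse = (1/det)·[[d,-b],[-c,a]]
det = (1)(3) - (-2)(-2) = 3 - 4 = -1
Inverse = (1/-1)·[[3, 2], [2, 1]]
= [[-3, -2], [-2, -1]]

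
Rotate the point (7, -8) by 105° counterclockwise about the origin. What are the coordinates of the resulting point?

Rotation matrix for 105°: [[cos 105°, -sin 105°], [sin 105°, cos 105°]] ≈ [[-0.258819, -0.965926], [0.965926, -0.258819]]
[[-0.258819, -0.965926], [0.965926, -0.258819]] × [7, -8]ᵀ ≈ [5.9157, 8.8320]ᵀ
Result: (5.9157, 8.8320)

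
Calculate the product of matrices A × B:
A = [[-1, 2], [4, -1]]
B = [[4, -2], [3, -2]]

Matrix multiplication:
C[0][0] = -1×4 + 2×3 = 2
C[0][1] = -1×-2 + 2×-2 = -2
C[1][0] = 4×4 + -1×3 = 13
C[1][1] = 4×-2 + -1×-2 = -6
Result: [[2, -2], [13, -6]]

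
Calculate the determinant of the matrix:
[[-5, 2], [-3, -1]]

For a 2×2 matrix [[a, b], [c, d]], det = ad - bc
det = (-5)(-1) - (2)(-3) = 5 - -6 = 11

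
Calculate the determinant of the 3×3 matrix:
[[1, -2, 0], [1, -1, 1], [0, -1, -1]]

Expansion along first row:
det = 1·det([[-1,1],[-1,-1]]) - -2·det([[1,1],[0,-1]]) + 0·det([[1,-1],[0,-1]])
    = 1·(-1·-1 - 1·-1) - -2·(1·-1 - 1·0) + 0·(1·-1 - -1·0)
    = 1·2 - -2·-1 + 0·-1
    = 2 + -2 + 0 = 0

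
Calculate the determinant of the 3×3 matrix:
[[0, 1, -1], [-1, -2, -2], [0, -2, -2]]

Expansion along first row:
det = 0·det([[-2,-2],[-2,-2]]) - 1·det([[-1,-2],[0,-2]]) + -1·det([[-1,-2],[0,-2]])
    = 0·(-2·-2 - -2·-2) - 1·(-1·-2 - -2·0) + -1·(-1·-2 - -2·0)
    = 0·0 - 1·2 + -1·2
    = 0 + -2 + -2 = -4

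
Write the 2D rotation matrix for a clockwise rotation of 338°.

Rotation matrix formula: [[cos θ, -sin θ], [sin θ, cos θ]]
A clockwise rotation by 338° is equivalent to a counterclockwise rotation by -338°.
For θ = -338°:
cos(-338°) = 0.9272
sin(-338°) = 0.3746
Result: [[0.9272, -0.3746], [0.3746, 0.9272]]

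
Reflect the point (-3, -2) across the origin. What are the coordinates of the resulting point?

Reflection across origin: (-3, -2) → (3, 2)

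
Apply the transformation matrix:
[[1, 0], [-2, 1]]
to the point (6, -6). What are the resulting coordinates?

Matrix multiplication:
[[1, 0], [-2, 1]] × [6, -6]ᵀ
= [(1)(6) + (0)(-6), (-2)(6) + (1)(-6)]ᵀ
= [6, -18]ᵀ
Result: (6, -18)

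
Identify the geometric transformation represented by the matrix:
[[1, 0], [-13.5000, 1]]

This matrix represents: vertical shear with factor -13.5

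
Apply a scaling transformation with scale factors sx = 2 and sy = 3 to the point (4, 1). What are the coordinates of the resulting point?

Scaling matrix:
[[2, 0], [0, 3]]
Result: (4 × 2, 1 × 3) = (8, 3)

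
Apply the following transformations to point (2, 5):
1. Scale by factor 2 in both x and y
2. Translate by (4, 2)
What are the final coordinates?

Step 1: Scale (2, 5) by 2 → (4, 10)
Step 2: Translate by (4, 2) → (8, 12)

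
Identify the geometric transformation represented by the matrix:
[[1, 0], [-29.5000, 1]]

This matrix represents: vertical shear with factor -29.5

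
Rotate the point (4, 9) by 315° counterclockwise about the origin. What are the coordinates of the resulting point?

Rotation matrix for 315°: [[cos 315°, -sin 315°], [sin 315°, cos 315°]] ≈ [[0.707107, 0.707107], [-0.707107, 0.707107]]
[[0.707107, 0.707107], [-0.707107, 0.707107]] × [4, 9]ᵀ ≈ [9.1924, 3.5355]ᵀ
Result: (9.1924, 3.5355)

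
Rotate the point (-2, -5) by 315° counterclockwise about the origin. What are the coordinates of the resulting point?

Rotation matrix for 315°: [[cos 315°, -sin 315°], [sin 315°, cos 315°]] ≈ [[0.707107, 0.707107], [-0.707107, 0.707107]]
[[0.707107, 0.707107], [-0.707107, 0.707107]] × [-2, -5]ᵀ ≈ [-4.9497, -2.1213]ᵀ
Result: (-4.9497, -2.1213)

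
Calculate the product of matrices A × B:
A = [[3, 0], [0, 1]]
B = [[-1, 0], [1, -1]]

Matrix multiplication:
C[0][0] = 3×-1 + 0×1 = -3
C[0][1] = 3×0 + 0×-1 = 0
C[1][0] = 0×-1 + 1×1 = 1
C[1][1] = 0×0 + 1×-1 = -1
Result: [[-3, 0], [1, -1]]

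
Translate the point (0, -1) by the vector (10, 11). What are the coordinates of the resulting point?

Translation by (10, 11) (homogeneous matrix [[1, 0, 10], [0, 1, 11], [0, 0, 1]]):
x' = 0 + 10 = 10
y' = -1 + 11 = 10
Result: (10, 10)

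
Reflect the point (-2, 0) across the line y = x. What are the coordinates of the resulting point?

Reflection across line y = x: (-2, 0) → (0, -2)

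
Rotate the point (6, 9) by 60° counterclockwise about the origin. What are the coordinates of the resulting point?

Rotation matrix for 60°: [[cos 60°, -sin 60°], [sin 60°, cos 60°]] ≈ [[0.500000, -0.866025], [0.866025, 0.500000]]
[[0.500000, -0.866025], [0.866025, 0.500000]] × [6, 9]ᵀ ≈ [-4.7942, 9.6962]ᵀ
Result: (-4.7942, 9.6962)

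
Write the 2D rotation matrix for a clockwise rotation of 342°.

Rotation matrix formula: [[cos θ, -sin θ], [sin θ, cos θ]]
A clockwise rotation by 342° is equivalent to a counterclockwise rotation by -342°.
For θ = -342°:
cos(-342°) = 0.9511
sin(-342°) = 0.3090
Result: [[0.9511, -0.3090], [0.3090, 0.9511]]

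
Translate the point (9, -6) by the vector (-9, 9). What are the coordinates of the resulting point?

Translation by (-9, 9) (homogeneous matrix [[1, 0, -9], [0, 1, 9], [0, 0, 1]]):
x' = 9 + -9 = 0
y' = -6 + 9 = 3
Result: (0, 3)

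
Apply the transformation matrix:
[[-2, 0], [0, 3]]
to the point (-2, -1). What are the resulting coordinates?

Matrix multiplication:
[[-2, 0], [0, 3]] × [-2, -1]ᵀ
= [(-2)(-2) + (0)(-1), (0)(-2) + (3)(-1)]ᵀ
= [4, -3]ᵀ
Result: (4, -3)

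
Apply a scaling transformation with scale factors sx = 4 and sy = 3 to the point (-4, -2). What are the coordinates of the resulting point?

Scaling matrix:
[[4, 0], [0, 3]]
Result: (-4 × 4, -2 × 3) = (-16, -6)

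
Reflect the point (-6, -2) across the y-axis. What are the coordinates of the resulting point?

Reflection across y-axis: (-6, -2) → (6, -2)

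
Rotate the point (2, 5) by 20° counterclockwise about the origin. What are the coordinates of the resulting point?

Rotation matrix for 20°: [[cos 20°, -sin 20°], [sin 20°, cos 20°]] ≈ [[0.939693, -0.342020], [0.342020, 0.939693]]
[[0.939693, -0.342020], [0.342020, 0.939693]] × [2, 5]ᵀ ≈ [0.1693, 5.3825]ᵀ
Result: (0.1693, 5.3825)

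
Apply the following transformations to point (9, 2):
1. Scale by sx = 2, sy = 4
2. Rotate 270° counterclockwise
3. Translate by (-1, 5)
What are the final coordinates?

Step 1: Scale → (18, 8)
Step 2: Rotate 270° → (8, -18)
Step 3: Translate → (7, -13)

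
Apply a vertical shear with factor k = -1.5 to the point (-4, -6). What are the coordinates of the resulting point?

Shear matrix for vertical shear with factor k = -1.5:
[[1, 0], [-1.50, 1]]
Result: (-4, -6) → (-4, 0)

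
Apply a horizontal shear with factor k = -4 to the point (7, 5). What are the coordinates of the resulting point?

Shear matrix for horizontal shear with factor k = -4:
[[1, -4], [0, 1]]
Result: (7, 5) → (-13, 5)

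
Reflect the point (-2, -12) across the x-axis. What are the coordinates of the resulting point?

Reflection across x-axis: (-2, -12) → (-2, 12)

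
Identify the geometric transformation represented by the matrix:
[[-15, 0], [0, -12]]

This matrix represents: non-uniform scaling by sx = -15, sy = -12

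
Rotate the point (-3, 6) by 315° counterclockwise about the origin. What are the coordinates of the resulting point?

Rotation matrix for 315°: [[cos 315°, -sin 315°], [sin 315°, cos 315°]] ≈ [[0.707107, 0.707107], [-0.707107, 0.707107]]
[[0.707107, 0.707107], [-0.707107, 0.707107]] × [-3, 6]ᵀ ≈ [2.1213, 6.3640]ᵀ
Result: (2.1213, 6.3640)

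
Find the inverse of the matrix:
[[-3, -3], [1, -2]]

For [[a,b],[c,d]], inverse = (1/det)·[[d,-b],[-c,a]]
det = (-3)(-2) - (-3)(1) = 6 - -3 = 9
Inverse = (1/9)·[[-2, 3], [-1, -3]]
= [[-2/9, 1/3], [-1/9, -1/3]]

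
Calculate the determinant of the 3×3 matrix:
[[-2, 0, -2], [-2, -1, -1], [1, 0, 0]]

Expansion along first row:
det = -2·det([[-1,-1],[0,0]]) - 0·det([[-2,-1],[1,0]]) + -2·det([[-2,-1],[1,0]])
    = -2·(-1·0 - -1·0) - 0·(-2·0 - -1·1) + -2·(-2·0 - -1·1)
    = -2·0 - 0·1 + -2·1
    = 0 + 0 + -2 = -2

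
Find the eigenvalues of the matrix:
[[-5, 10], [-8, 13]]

Characteristic equation: det(A - λI) = 0
λ² - (trace)λ + (det) = 0
trace = -5 + 13 = 8, det = (-5)(13) - (10)(-8) = 15
λ² - (8)λ + (15) = 0
λ = (8 ± √((8)² - 4·(15))) / 2 = (8 ± √4) / 2
Solving: λ = 3, 5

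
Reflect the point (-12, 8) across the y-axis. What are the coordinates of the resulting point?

Reflection across y-axis: (-12, 8) → (12, 8)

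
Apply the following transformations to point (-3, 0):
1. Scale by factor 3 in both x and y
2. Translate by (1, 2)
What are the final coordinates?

Step 1: Scale (-3, 0) by 3 → (-9, 0)
Step 2: Translate by (1, 2) → (-8, 2)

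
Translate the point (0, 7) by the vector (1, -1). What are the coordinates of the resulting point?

Translation by (1, -1) (homogeneous matrix [[1, 0, 1], [0, 1, -1], [0, 0, 1]]):
x' = 0 + 1 = 1
y' = 7 + -1 = 6
Result: (1, 6)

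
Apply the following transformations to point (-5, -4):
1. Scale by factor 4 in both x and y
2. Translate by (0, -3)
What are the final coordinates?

Step 1: Scale (-5, -4) by 4 → (-20, -16)
Step 2: Translate by (0, -3) → (-20, -19)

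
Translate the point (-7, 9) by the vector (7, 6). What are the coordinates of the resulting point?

Translation by (7, 6) (homogeneous matrix [[1, 0, 7], [0, 1, 6], [0, 0, 1]]):
x' = -7 + 7 = 0
y' = 9 + 6 = 15
Result: (0, 15)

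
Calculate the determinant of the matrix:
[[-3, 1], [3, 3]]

For a 2×2 matrix [[a, b], [c, d]], det = ad - bc
det = (-3)(3) - (1)(3) = -9 - 3 = -12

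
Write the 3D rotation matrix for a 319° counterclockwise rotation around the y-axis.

Rotation matrix for counterclockwise 319° around y-axis:
cos(319°) = 0.7547, sin(319°) = -0.6561
Result: [[0.7547, 0, -0.6561], [0, 1, 0], [0.6561, 0, 0.7547]]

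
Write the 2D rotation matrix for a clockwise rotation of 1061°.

Rotation matrix formula: [[cos θ, -sin θ], [sin θ, cos θ]]
A clockwise rotation by 1061° is equivalent to a counterclockwise rotation by -1061°.
For θ = -1061°:
cos(-1061°) = 0.9455
sin(-1061°) = 0.3256
Result: [[0.9455, -0.3256], [0.3256, 0.9455]]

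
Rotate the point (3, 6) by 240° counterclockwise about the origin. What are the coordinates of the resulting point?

Rotation matrix for 240°: [[cos 240°, -sin 240°], [sin 240°, cos 240°]] ≈ [[-0.500000, 0.866025], [-0.866025, -0.500000]]
[[-0.500000, 0.866025], [-0.866025, -0.500000]] × [3, 6]ᵀ ≈ [3.6962, -5.5981]ᵀ
Result: (3.6962, -5.5981)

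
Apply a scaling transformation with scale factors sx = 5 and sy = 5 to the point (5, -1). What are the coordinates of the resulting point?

Scaling matrix:
[[5, 0], [0, 5]]
Result: (5 × 5, -1 × 5) = (25, -5)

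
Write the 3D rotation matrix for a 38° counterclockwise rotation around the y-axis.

Rotation matrix for counterclockwise 38° around y-axis:
cos(38°) = 0.7880, sin(38°) = 0.6157
Result: [[0.7880, 0, 0.6157], [0, 1, 0], [-0.6157, 0, 0.7880]]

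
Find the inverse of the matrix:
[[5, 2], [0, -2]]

For [[a,b],[c,d]], inverse = (1/det)·[[d,-b],[-c,a]]
det = (5)(-2) - (2)(0) = -10 - 0 = -10
Inverse = (1/-10)·[[-2, -2], [0, 5]]
= [[1/5, 1/5], [0, -1/2]]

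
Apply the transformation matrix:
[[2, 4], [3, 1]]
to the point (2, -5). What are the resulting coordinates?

Matrix multiplication:
[[2, 4], [3, 1]] × [2, -5]ᵀ
= [(2)(2) + (4)(-5), (3)(2) + (1)(-5)]ᵀ
= [-16, 1]ᵀ
Result: (-16, 1)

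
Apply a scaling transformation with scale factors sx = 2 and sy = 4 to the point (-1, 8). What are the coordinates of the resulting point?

Scaling matrix:
[[2, 0], [0, 4]]
Result: (-1 × 2, 8 × 4) = (-2, 32)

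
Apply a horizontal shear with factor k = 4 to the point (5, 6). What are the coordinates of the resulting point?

Shear matrix for horizontal shear with factor k = 4:
[[1, 4], [0, 1]]
Result: (5, 6) → (29, 6)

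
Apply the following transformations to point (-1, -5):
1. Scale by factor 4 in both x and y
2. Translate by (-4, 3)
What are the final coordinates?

Step 1: Scale (-1, -5) by 4 → (-4, -20)
Step 2: Translate by (-4, 3) → (-8, -17)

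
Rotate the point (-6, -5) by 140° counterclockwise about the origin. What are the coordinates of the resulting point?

Rotation matrix for 140°: [[cos 140°, -sin 140°], [sin 140°, cos 140°]] ≈ [[-0.766044, -0.642788], [0.642788, -0.766044]]
[[-0.766044, -0.642788], [0.642788, -0.766044]] × [-6, -5]ᵀ ≈ [7.8102, -0.0265]ᵀ
Result: (7.8102, -0.0265)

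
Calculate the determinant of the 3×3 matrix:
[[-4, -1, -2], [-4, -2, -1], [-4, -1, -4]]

Expansion along first row:
det = -4·det([[-2,-1],[-1,-4]]) - -1·det([[-4,-1],[-4,-4]]) + -2·det([[-4,-2],[-4,-1]])
    = -4·(-2·-4 - -1·-1) - -1·(-4·-4 - -1·-4) + -2·(-4·-1 - -2·-4)
    = -4·7 - -1·12 + -2·-4
    = -28 + 12 + 8 = -8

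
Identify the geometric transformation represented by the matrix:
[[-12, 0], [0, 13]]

This matrix represents: non-uniform scaling by sx = -12, sy = 13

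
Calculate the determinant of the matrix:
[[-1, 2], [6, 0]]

For a 2×2 matrix [[a, b], [c, d]], det = ad - bc
det = (-1)(0) - (2)(6) = 0 - 12 = -12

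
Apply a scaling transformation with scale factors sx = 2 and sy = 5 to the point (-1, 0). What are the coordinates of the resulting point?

Scaling matrix:
[[2, 0], [0, 5]]
Result: (-1 × 2, 0 × 5) = (-2, 0)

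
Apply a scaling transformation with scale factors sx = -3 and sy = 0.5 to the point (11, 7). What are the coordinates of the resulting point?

Scaling matrix:
[[-3, 0], [0, 0.50]]
Result: (11 × -3, 7 × 0.5) = (-33, 3.5)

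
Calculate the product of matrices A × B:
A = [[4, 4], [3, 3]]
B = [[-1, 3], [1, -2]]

Matrix multiplication:
C[0][0] = 4×-1 + 4×1 = 0
C[0][1] = 4×3 + 4×-2 = 4
C[1][0] = 3×-1 + 3×1 = 0
C[1][1] = 3×3 + 3×-2 = 3
Result: [[0, 4], [0, 3]]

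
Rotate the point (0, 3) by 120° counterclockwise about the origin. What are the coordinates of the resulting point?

Rotation matrix for 120°: [[cos 120°, -sin 120°], [sin 120°, cos 120°]] ≈ [[-0.500000, -0.866025], [0.866025, -0.500000]]
[[-0.500000, -0.866025], [0.866025, -0.500000]] × [0, 3]ᵀ ≈ [-2.5981, -1.5000]ᵀ
Result: (-2.5981, -1.5000)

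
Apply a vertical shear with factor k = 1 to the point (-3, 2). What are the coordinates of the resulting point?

Shear matrix for vertical shear with factor k = 1:
[[1, 0], [1, 1]]
Result: (-3, 2) → (-3, -1)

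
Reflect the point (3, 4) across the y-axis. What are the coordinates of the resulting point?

Reflection across y-axis: (3, 4) → (-3, 4)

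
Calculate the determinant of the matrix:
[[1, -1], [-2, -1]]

For a 2×2 matrix [[a, b], [c, d]], det = ad - bc
det = (1)(-1) - (-1)(-2) = -1 - 2 = -3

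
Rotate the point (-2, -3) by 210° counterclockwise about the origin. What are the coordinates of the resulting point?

Rotation matrix for 210°: [[cos 210°, -sin 210°], [sin 210°, cos 210°]] ≈ [[-0.866025, 0.500000], [-0.500000, -0.866025]]
[[-0.866025, 0.500000], [-0.500000, -0.866025]] × [-2, -3]ᵀ ≈ [0.2321, 3.5981]ᵀ
Result: (0.2321, 3.5981)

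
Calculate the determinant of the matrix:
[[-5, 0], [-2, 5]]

For a 2×2 matrix [[a, b], [c, d]], det = ad - bc
det = (-5)(5) - (0)(-2) = -25 - 0 = -25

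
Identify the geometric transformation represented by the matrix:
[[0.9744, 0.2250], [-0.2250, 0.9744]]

This matrix represents: rotation by 347° counterclockwise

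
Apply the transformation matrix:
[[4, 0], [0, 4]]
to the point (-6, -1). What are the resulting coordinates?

Matrix multiplication:
[[4, 0], [0, 4]] × [-6, -1]ᵀ
= [(4)(-6) + (0)(-1), (0)(-6) + (4)(-1)]ᵀ
= [-24, -4]ᵀ
Result: (-24, -4)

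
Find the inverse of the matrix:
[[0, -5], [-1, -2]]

For [[a,b],[c,d]], inverse = (1/det)·[[d,-b],[-c,a]]
det = (0)(-2) - (-5)(-1) = 0 - 5 = -5
Inverse = (1/-5)·[[-2, 5], [1, 0]]
= [[2/5, -1], [-1/5, 0]]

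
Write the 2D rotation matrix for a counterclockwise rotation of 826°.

Rotation matrix formula: [[cos θ, -sin θ], [sin θ, cos θ]]
For θ = 826°:
cos(826°) = -0.2756
sin(826°) = 0.9613
Result: [[-0.2756, -0.9613], [0.9613, -0.2756]]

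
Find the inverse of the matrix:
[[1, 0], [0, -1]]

For [[a,b],[c,d]], inverse = (1/det)·[[d,-b],[-c,a]]
det = (1)(-1) - (0)(0) = -1 - 0 = -1
Inverse = (1/-1)·[[-1, 0], [0, 1]]
= [[1, 0], [0, -1]]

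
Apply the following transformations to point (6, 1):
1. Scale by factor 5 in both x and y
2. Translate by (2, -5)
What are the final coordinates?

Step 1: Scale (6, 1) by 5 → (30, 5)
Step 2: Translate by (2, -5) → (32, 0)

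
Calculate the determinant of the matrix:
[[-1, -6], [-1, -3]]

For a 2×2 matrix [[a, b], [c, d]], det = ad - bc
det = (-1)(-3) - (-6)(-1) = 3 - 6 = -3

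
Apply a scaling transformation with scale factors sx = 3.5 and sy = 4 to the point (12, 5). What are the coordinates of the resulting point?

Scaling matrix:
[[3.50, 0], [0, 4]]
Result: (12 × 3.5, 5 × 4) = (42, 20)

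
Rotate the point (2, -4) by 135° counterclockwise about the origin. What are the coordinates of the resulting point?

Rotation matrix for 135°: [[cos 135°, -sin 135°], [sin 135°, cos 135°]] ≈ [[-0.707107, -0.707107], [0.707107, -0.707107]]
[[-0.707107, -0.707107], [0.707107, -0.707107]] × [2, -4]ᵀ ≈ [1.4142, 4.2426]ᵀ
Result: (1.4142, 4.2426)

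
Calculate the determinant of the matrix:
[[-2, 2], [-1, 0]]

For a 2×2 matrix [[a, b], [c, d]], det = ad - bc
det = (-2)(0) - (2)(-1) = 0 - -2 = 2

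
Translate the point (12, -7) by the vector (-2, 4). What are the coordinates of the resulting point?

Translation by (-2, 4) (homogeneous matrix [[1, 0, -2], [0, 1, 4], [0, 0, 1]]):
x' = 12 + -2 = 10
y' = -7 + 4 = -3
Result: (10, -3)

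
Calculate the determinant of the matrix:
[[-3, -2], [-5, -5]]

For a 2×2 matrix [[a, b], [c, d]], det = ad - bc
det = (-3)(-5) - (-2)(-5) = 15 - 10 = 5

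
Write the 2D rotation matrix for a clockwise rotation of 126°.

Rotation matrix formula: [[cos θ, -sin θ], [sin θ, cos θ]]
A clockwise rotation by 126° is equivalent to a counterclockwise rotation by -126°.
For θ = -126°:
cos(-126°) = -0.5878
sin(-126°) = -0.8090
Result: [[-0.5878, 0.8090], [-0.8090, -0.5878]]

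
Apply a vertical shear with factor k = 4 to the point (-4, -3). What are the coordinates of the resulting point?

Shear matrix for vertical shear with factor k = 4:
[[1, 0], [4, 1]]
Result: (-4, -3) → (-4, -19)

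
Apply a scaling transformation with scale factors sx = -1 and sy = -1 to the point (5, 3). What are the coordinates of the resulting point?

Scaling matrix:
[[-1, 0], [0, -1]]
Result: (5 × -1, 3 × -1) = (-5, -3)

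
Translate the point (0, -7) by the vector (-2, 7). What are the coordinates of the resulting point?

Translation by (-2, 7) (homogeneous matrix [[1, 0, -2], [0, 1, 7], [0, 0, 1]]):
x' = 0 + -2 = -2
y' = -7 + 7 = 0
Result: (-2, 0)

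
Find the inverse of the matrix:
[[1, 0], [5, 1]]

For [[a,b],[c,d]], inverse = (1/det)·[[d,-b],[-c,a]]
det = (1)(1) - (0)(5) = 1 - 0 = 1
Inverse = [[1, 0], [-5, 1]]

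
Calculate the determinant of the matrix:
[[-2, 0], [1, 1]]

For a 2×2 matrix [[a, b], [c, d]], det = ad - bc
det = (-2)(1) - (0)(1) = -2 - 0 = -2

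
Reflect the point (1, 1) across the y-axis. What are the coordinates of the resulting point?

Reflection across y-axis: (1, 1) → (-1, 1)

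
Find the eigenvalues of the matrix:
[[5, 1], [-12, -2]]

Characteristic equation: det(A - λI) = 0
λ² - (trace)λ + (det) = 0
trace = 5 + -2 = 3, det = (5)(-2) - (1)(-12) = 2
λ² - (3)λ + (2) = 0
λ = (3 ± √((3)² - 4·(2))) / 2 = (3 ± √1) / 2
Solving: λ = 1, 2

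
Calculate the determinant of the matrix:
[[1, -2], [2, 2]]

For a 2×2 matrix [[a, b], [c, d]], det = ad - bc
det = (1)(2) - (-2)(2) = 2 - -4 = 6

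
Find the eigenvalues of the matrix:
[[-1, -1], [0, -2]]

Characteristic equation: det(A - λI) = 0
λ² - (trace)λ + (det) = 0
trace = -1 + -2 = -3, det = (-1)(-2) - (-1)(0) = 2
λ² - (-3)λ + (2) = 0
λ = (-3 ± √((-3)² - 4·(2))) / 2 = (-3 ± √1) / 2
Solving: λ = -2, -1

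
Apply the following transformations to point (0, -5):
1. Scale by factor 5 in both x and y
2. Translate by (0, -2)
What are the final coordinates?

Step 1: Scale (0, -5) by 5 → (0, -25)
Step 2: Translate by (0, -2) → (0, -27)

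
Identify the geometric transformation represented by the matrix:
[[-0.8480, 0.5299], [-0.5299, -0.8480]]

This matrix represents: rotation by 212° counterclockwise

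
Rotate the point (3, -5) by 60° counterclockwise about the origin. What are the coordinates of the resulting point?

Rotation matrix for 60°: [[cos 60°, -sin 60°], [sin 60°, cos 60°]] ≈ [[0.500000, -0.866025], [0.866025, 0.500000]]
[[0.500000, -0.866025], [0.866025, 0.500000]] × [3, -5]ᵀ ≈ [5.8301, 0.0981]ᵀ
Result: (5.8301, 0.0981)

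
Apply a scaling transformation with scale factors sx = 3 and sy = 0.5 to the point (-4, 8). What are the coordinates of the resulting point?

Scaling matrix:
[[3, 0], [0, 0.50]]
Result: (-4 × 3, 8 × 0.5) = (-12, 4)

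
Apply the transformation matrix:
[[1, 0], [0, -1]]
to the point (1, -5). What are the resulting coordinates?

Matrix multiplication:
[[1, 0], [0, -1]] × [1, -5]ᵀ
= [(1)(1) + (0)(-5), (0)(1) + (-1)(-5)]ᵀ
= [1, 5]ᵀ
Result: (1, 5)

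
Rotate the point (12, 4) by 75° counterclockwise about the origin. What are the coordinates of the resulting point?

Rotation matrix for 75°: [[cos 75°, -sin 75°], [sin 75°, cos 75°]] ≈ [[0.258819, -0.965926], [0.965926, 0.258819]]
[[0.258819, -0.965926], [0.965926, 0.258819]] × [12, 4]ᵀ ≈ [-0.7579, 12.6264]ᵀ
Result: (-0.7579, 12.6264)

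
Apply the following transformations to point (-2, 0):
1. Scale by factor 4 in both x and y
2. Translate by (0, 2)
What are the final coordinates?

Step 1: Scale (-2, 0) by 4 → (-8, 0)
Step 2: Translate by (0, 2) → (-8, 2)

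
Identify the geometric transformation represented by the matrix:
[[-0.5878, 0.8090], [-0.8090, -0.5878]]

This matrix represents: rotation by 234° counterclockwise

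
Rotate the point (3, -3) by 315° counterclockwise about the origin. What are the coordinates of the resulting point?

Rotation matrix for 315°: [[cos 315°, -sin 315°], [sin 315°, cos 315°]] ≈ [[0.707107, 0.707107], [-0.707107, 0.707107]]
[[0.707107, 0.707107], [-0.707107, 0.707107]] × [3, -3]ᵀ ≈ [0, -4.2426]ᵀ
Result: (0, -4.2426)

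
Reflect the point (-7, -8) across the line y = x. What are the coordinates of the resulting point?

Reflection across line y = x: (-7, -8) → (-8, -7)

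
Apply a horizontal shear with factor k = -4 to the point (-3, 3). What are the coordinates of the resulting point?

Shear matrix for horizontal shear with factor k = -4:
[[1, -4], [0, 1]]
Result: (-3, 3) → (-15, 3)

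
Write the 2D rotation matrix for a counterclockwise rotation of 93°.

Rotation matrix formula: [[cos θ, -sin θ], [sin θ, cos θ]]
For θ = 93°:
cos(93°) = -0.0523
sin(93°) = 0.9986
Result: [[-0.0523, -0.9986], [0.9986, -0.0523]]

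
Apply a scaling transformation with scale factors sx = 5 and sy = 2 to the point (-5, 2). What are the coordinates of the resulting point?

Scaling matrix:
[[5, 0], [0, 2]]
Result: (-5 × 5, 2 × 2) = (-25, 4)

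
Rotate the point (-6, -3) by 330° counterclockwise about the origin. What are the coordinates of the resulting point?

Rotation matrix for 330°: [[cos 330°, -sin 330°], [sin 330°, cos 330°]] ≈ [[0.866025, 0.500000], [-0.500000, 0.866025]]
[[0.866025, 0.500000], [-0.500000, 0.866025]] × [-6, -3]ᵀ ≈ [-6.6962, 0.4019]ᵀ
Result: (-6.6962, 0.4019)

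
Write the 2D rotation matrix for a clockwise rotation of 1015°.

Rotation matrix formula: [[cos θ, -sin θ], [sin θ, cos θ]]
A clockwise rotation by 1015° is equivalent to a counterclockwise rotation by -1015°.
For θ = -1015°:
cos(-1015°) = 0.4226
sin(-1015°) = 0.9063
Result: [[0.4226, -0.9063], [0.9063, 0.4226]]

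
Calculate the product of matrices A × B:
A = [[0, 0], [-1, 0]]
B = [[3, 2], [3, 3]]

Matrix multiplication:
C[0][0] = 0×3 + 0×3 = 0
C[0][1] = 0×2 + 0×3 = 0
C[1][0] = -1×3 + 0×3 = -3
C[1][1] = -1×2 + 0×3 = -2
Result: [[0, 0], [-3, -2]]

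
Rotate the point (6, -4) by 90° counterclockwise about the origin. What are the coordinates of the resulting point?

Rotation matrix for 90°: [[cos 90°, -sin 90°], [sin 90°, cos 90°]] = [[0, -1], [1, 0]]
[[0, -1], [1, 0]] × [6, -4]ᵀ = [4, 6]ᵀ
Result: (4, 6)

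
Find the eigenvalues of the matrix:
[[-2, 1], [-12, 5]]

Characteristic equation: det(A - λI) = 0
λ² - (trace)λ + (det) = 0
trace = -2 + 5 = 3, det = (-2)(5) - (1)(-12) = 2
λ² - (3)λ + (2) = 0
λ = (3 ± √((3)² - 4·(2))) / 2 = (3 ± √1) / 2
Solving: λ = 1, 2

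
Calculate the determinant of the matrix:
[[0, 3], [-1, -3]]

For a 2×2 matrix [[a, b], [c, d]], det = ad - bc
det = (0)(-3) - (3)(-1) = 0 - -3 = 3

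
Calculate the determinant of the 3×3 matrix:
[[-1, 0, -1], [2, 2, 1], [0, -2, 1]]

Expansion along first row:
det = -1·det([[2,1],[-2,1]]) - 0·det([[2,1],[0,1]]) + -1·det([[2,2],[0,-2]])
    = -1·(2·1 - 1·-2) - 0·(2·1 - 1·0) + -1·(2·-2 - 2·0)
    = -1·4 - 0·2 + -1·-4
    = -4 + 0 + 4 = 0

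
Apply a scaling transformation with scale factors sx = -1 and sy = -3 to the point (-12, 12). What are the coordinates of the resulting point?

Scaling matrix:
[[-1, 0], [0, -3]]
Result: (-12 × -1, 12 × -3) = (12, -36)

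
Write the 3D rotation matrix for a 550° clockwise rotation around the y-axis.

Rotation matrix for clockwise 550° around y-axis:
A clockwise rotation by 550° is a counterclockwise rotation by -550°.
cos(-550°) = -0.9848, sin(-550°) = 0.1736
Result: [[-0.9848, 0, 0.1736], [0, 1, 0], [-0.1736, 0, -0.9848]]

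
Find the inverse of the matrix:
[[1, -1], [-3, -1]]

For [[a,b],[c,d]], inverse = (1/det)·[[d,-b],[-c,a]]
det = (1)(-1) - (-1)(-3) = -1 - 3 = -4
Inverse = (1/-4)·[[-1, 1], [3, 1]]
= [[1/4, -1/4], [-3/4, -1/4]]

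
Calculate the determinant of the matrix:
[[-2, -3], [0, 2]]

For a 2×2 matrix [[a, b], [c, d]], det = ad - bc
det = (-2)(2) - (-3)(0) = -4 - 0 = -4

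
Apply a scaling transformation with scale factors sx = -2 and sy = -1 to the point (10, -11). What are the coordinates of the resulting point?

Scaling matrix:
[[-2, 0], [0, -1]]
Result: (10 × -2, -11 × -1) = (-20, 11)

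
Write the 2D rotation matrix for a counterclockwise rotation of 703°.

Rotation matrix formula: [[cos θ, -sin θ], [sin θ, cos θ]]
For θ = 703°:
cos(703°) = 0.9563
sin(703°) = -0.2924
Result: [[0.9563, 0.2924], [-0.2924, 0.9563]]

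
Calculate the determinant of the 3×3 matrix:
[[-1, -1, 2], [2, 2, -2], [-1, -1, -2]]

Expansion along first row:
det = -1·det([[2,-2],[-1,-2]]) - -1·det([[2,-2],[-1,-2]]) + 2·det([[2,2],[-1,-1]])
    = -1·(2·-2 - -2·-1) - -1·(2·-2 - -2·-1) + 2·(2·-1 - 2·-1)
    = -1·-6 - -1·-6 + 2·0
    = 6 + -6 + 0 = 0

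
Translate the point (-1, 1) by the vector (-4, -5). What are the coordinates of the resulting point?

Translation by (-4, -5) (homogeneous matrix [[1, 0, -4], [0, 1, -5], [0, 0, 1]]):
x' = -1 + -4 = -5
y' = 1 + -5 = -4
Result: (-5, -4)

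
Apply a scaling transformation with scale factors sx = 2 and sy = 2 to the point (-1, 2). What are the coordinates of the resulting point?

Scaling matrix:
[[2, 0], [0, 2]]
Result: (-1 × 2, 2 × 2) = (-2, 4)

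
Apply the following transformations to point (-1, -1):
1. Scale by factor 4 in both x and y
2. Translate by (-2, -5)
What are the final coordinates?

Step 1: Scale (-1, -1) by 4 → (-4, -4)
Step 2: Translate by (-2, -5) → (-6, -9)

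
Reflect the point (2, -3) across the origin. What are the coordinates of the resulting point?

Reflection across origin: (2, -3) → (-2, 3)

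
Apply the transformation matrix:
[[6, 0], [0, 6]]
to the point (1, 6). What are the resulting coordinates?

Matrix multiplication:
[[6, 0], [0, 6]] × [1, 6]ᵀ
= [(6)(1) + (0)(6), (0)(1) + (6)(6)]ᵀ
= [6, 36]ᵀ
Result: (6, 36)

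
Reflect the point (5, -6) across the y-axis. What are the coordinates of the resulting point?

Reflection across y-axis: (5, -6) → (-5, -6)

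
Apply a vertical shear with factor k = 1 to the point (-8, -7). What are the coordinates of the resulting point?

Shear matrix for vertical shear with factor k = 1:
[[1, 0], [1, 1]]
Result: (-8, -7) → (-8, -15)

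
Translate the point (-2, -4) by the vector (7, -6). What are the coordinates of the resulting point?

Translation by (7, -6) (homogeneous matrix [[1, 0, 7], [0, 1, -6], [0, 0, 1]]):
x' = -2 + 7 = 5
y' = -4 + -6 = -10
Result: (5, -10)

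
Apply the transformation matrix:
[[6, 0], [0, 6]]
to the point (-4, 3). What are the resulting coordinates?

Matrix multiplication:
[[6, 0], [0, 6]] × [-4, 3]ᵀ
= [(6)(-4) + (0)(3), (0)(-4) + (6)(3)]ᵀ
= [-24, 18]ᵀ
Result: (-24, 18)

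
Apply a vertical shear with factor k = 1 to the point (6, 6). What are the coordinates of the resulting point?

Shear matrix for vertical shear with factor k = 1:
[[1, 0], [1, 1]]
Result: (6, 6) → (6, 12)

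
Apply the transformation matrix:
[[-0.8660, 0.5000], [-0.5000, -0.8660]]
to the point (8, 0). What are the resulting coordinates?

Matrix multiplication:
[[-0.8660, 0.5000], [-0.5000, -0.8660]] × [8, 0]ᵀ
= [(-0.8660)(8) + (0.5000)(0), (-0.5000)(8) + (-0.8660)(0)]ᵀ
= [-6.9280, -4]ᵀ
Result: (-6.9280, -4)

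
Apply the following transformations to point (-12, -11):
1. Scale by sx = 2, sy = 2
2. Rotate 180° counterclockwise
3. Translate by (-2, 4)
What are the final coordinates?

Step 1: Scale → (-24, -22)
Step 2: Rotate 180° → (24, 22)
Step 3: Translate → (22, 26)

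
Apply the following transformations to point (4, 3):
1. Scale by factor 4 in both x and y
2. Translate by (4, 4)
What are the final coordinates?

Step 1: Scale (4, 3) by 4 → (16, 12)
Step 2: Translate by (4, 4) → (20, 16)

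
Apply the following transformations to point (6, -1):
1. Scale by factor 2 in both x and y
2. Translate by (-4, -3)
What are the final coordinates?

Step 1: Scale (6, -1) by 2 → (12, -2)
Step 2: Translate by (-4, -3) → (8, -5)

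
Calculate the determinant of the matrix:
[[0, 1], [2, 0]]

For a 2×2 matrix [[a, b], [c, d]], det = ad - bc
det = (0)(0) - (1)(2) = 0 - 2 = -2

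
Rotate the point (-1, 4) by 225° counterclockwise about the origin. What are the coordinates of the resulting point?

Rotation matrix for 225°: [[cos 225°, -sin 225°], [sin 225°, cos 225°]] ≈ [[-0.707107, 0.707107], [-0.707107, -0.707107]]
[[-0.707107, 0.707107], [-0.707107, -0.707107]] × [-1, 4]ᵀ ≈ [3.5355, -2.1213]ᵀ
Result: (3.5355, -2.1213)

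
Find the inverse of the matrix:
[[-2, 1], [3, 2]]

For [[a,b],[c,d]], inverse = (1/det)·[[d,-b],[-c,a]]
det = (-2)(2) - (1)(3) = -4 - 3 = -7
Inverse = (1/-7)·[[2, -1], [-3, -2]]
= [[-2/7, 1/7], [3/7, 2/7]]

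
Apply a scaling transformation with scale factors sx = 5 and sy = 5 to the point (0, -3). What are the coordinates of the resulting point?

Scaling matrix:
[[5, 0], [0, 5]]
Result: (0 × 5, -3 × 5) = (0, -15)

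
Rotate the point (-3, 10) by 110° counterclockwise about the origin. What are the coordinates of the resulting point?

Rotation matrix for 110°: [[cos 110°, -sin 110°], [sin 110°, cos 110°]] ≈ [[-0.342020, -0.939693], [0.939693, -0.342020]]
[[-0.342020, -0.939693], [0.939693, -0.342020]] × [-3, 10]ᵀ ≈ [-8.3709, -6.2393]ᵀ
Result: (-8.3709, -6.2393)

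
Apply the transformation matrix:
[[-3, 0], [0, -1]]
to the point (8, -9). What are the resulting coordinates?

Matrix multiplication:
[[-3, 0], [0, -1]] × [8, -9]ᵀ
= [(-3)(8) + (0)(-9), (0)(8) + (-1)(-9)]ᵀ
= [-24, 9]ᵀ
Result: (-24, 9)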